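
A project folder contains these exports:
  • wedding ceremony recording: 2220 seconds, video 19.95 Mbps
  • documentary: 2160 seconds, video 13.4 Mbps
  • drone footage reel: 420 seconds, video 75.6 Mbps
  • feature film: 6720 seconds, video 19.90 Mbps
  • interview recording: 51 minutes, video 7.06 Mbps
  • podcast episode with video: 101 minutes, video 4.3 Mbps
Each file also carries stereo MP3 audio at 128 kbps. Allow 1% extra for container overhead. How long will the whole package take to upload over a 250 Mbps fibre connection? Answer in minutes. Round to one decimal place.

Audio: 128 kbps = 0.128 Mbps.
wedding ceremony recording: 20.078 Mbps × 2220 s × 1.01 = 45018.9 Mb
documentary: 13.528 Mbps × 2160 s × 1.01 = 29512.7 Mb
drone footage reel: 75.728 Mbps × 420 s × 1.01 = 32123.8 Mb
feature film: 20.028 Mbps × 6720 s × 1.01 = 135934.0 Mb
interview recording: 7.188 Mbps × 3060 s × 1.01 = 22215.2 Mb
podcast episode with video: 4.428 Mbps × 6060 s × 1.01 = 27102.0 Mb
Total: 291906.7 Mb = 36488.3 MB.
At 250 Mbps: 291906.7 / 250 = 1168 s ≈ 19.5 minutes.

19.5 minutes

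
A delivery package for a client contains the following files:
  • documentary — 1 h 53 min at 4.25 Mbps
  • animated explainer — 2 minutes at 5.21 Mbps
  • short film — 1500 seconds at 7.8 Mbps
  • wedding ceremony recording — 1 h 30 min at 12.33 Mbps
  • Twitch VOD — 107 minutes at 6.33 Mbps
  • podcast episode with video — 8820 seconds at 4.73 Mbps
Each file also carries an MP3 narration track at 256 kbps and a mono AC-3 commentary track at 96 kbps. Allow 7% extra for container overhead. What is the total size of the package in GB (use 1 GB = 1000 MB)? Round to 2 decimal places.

Audio total: 256 + 96 = 352 kbps = 0.352 Mbps.
documentary: 4.602 Mbps × 6780 s × 1.07 = 33385.7 Mb
animated explainer: 5.562 Mbps × 120 s × 1.07 = 714.2 Mb
short film: 8.152 Mbps × 1500 s × 1.07 = 13084.0 Mb
wedding ceremony recording: 12.682 Mbps × 5400 s × 1.07 = 73276.6 Mb
Twitch VOD: 6.682 Mbps × 6420 s × 1.07 = 45901.3 Mb
podcast episode with video: 5.082 Mbps × 8820 s × 1.07 = 47960.9 Mb
Total: 214322.6 Mb = 26790.3 MB.
= 26.79 GB.

26.79 GB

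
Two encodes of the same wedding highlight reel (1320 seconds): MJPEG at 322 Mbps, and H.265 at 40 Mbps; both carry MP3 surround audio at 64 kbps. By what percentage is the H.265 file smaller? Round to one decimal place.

87.6%

Audio: 64 kbps = 0.064 Mbps.
MJPEG: 322.064 Mbps × 1320 s = 425124.5 Mb = 49.491 GiB.
H.265: 40.064 Mbps × 1320 s = 52884.5 Mb = 6.157 GiB.
Reduction: (1 − 6.157/49.491) × 100 = 87.56%.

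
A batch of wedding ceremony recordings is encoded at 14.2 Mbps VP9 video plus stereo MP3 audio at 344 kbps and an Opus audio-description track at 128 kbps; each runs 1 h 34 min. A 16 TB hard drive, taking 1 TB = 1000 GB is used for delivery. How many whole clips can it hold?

1546

1 h 34 min = 94 min = 5640 s
Audio total: 344 + 128 = 472 kbps = 0.472 Mbps.
Total bitrate: 14.672 Mbps.
Per item: 14.672 Mbps × 5640 s = 82,750 Mb = 10,344 MB.
Capacity: 16 TB = 128,000,000 Mb; 1546.83 items → 1546 complete.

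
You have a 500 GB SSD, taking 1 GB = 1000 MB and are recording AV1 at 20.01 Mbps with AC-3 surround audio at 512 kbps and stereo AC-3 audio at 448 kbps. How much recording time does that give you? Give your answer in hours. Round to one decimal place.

53.0 hours

Audio total: 512 + 448 = 960 kbps = 0.960 Mbps.
Total bitrate: 20.01 + 0.960 = 20.970 Mbps.
Capacity: 500 GB = 4,000,000 Mb.
Recording time: 4,000,000 / 20.970 = 190,749 s ≈ 53.0 hours.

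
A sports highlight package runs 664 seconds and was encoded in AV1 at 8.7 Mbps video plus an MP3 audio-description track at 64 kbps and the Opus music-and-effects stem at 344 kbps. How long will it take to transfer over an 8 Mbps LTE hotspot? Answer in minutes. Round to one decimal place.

12.6 minutes

Audio total: 64 + 344 = 408 kbps = 0.408 Mbps.
Total bitrate: 9.108 Mbps.
File: 9.108 Mbps × 664 s = 6047.7 Mb.
At 8 Mbps: 6047.7 / 8 = 756.0 s ≈ 12.6 minutes.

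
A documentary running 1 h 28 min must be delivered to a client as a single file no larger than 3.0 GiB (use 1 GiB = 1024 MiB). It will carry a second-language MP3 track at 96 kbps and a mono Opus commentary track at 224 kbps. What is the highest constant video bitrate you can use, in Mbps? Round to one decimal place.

Budget: 3.0 GiB = 25769.8 Mb.
1 h 28 min = 88 min = 5280 s
Total bitrate budget: 25769.8 Mb / 5280 s = 4.881 Mbps.
Audio total: 96 + 224 = 320 kbps = 0.320 Mbps.
Video: 4.881 − 0.320 = 4.561 Mbps.

4.6 Mbps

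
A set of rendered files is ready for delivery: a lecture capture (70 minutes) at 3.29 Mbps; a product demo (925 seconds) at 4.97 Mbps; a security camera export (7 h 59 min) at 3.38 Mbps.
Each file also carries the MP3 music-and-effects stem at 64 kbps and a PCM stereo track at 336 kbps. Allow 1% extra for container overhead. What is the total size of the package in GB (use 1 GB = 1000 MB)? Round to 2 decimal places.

16.30 GB

Audio total: 64 + 336 = 400 kbps = 0.400 Mbps.
lecture capture: 3.690 Mbps × 4200 s × 1.01 = 15653.0 Mb
product demo: 5.370 Mbps × 925 s × 1.01 = 5016.9 Mb
security camera export: 3.780 Mbps × 28740 s × 1.01 = 109723.6 Mb
Total: 130393.5 Mb = 16299.2 MB.
= 16.30 GB.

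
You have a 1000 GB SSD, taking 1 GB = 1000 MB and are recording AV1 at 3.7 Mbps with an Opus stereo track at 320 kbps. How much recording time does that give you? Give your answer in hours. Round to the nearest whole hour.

553 hours

Audio: 320 kbps = 0.320 Mbps.
Total bitrate: 3.7 + 0.320 = 4.020 Mbps.
Capacity: 1000 GB = 8,000,000 Mb.
Recording time: 8,000,000 / 4.020 = 1,990,050 s ≈ 553 hours.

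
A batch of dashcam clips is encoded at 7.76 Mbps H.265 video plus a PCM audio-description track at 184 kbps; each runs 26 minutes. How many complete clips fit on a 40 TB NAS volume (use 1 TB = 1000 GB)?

26 min = 1560 s
Audio: 184 kbps = 0.184 Mbps.
Total bitrate: 7.944 Mbps.
Per item: 7.944 Mbps × 1560 s = 12,393 Mb = 1,549 MB.
Capacity: 40 TB = 320,000,000 Mb; 25821.78 items → 25821 complete.

25821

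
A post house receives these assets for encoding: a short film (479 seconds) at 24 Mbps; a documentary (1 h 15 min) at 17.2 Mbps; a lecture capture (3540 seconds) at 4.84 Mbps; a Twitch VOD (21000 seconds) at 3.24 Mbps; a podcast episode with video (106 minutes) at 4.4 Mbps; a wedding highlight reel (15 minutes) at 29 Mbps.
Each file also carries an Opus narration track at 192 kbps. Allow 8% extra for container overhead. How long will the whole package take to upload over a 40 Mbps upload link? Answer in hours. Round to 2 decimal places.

Audio: 192 kbps = 0.192 Mbps.
short film: 24.192 Mbps × 479 s × 1.08 = 12515.0 Mb
documentary: 17.392 Mbps × 4500 s × 1.08 = 84525.1 Mb
lecture capture: 5.032 Mbps × 3540 s × 1.08 = 19238.3 Mb
Twitch VOD: 3.432 Mbps × 21000 s × 1.08 = 77837.8 Mb
podcast episode with video: 4.592 Mbps × 6360 s × 1.08 = 31541.5 Mb
wedding highlight reel: 29.192 Mbps × 900 s × 1.08 = 28374.6 Mb
Total: 254032.4 Mb = 31754.0 MB.
At 40 Mbps: 254032.4 / 40 = 6351 s ≈ 1.76 hours.

1.76 hours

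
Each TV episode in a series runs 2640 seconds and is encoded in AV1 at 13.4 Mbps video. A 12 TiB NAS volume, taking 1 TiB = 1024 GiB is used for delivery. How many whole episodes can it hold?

Per item: 13.400 Mbps × 2640 s = 35,376 Mb = 4,422 MB.
Capacity: 12 TiB = 105,553,116 Mb; 2983.75 items → 2983 complete.

2983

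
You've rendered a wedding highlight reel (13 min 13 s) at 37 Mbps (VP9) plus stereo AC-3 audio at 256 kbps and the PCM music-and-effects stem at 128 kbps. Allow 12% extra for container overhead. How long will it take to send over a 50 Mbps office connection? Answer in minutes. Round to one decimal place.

11.1 minutes

13 min 13 s = 793 s
Audio total: 256 + 128 = 384 kbps = 0.384 Mbps.
Total bitrate: 37.384 Mbps.
File: 37.384 Mbps × 793 s = 29645.5 Mb.
With 12% container overhead: ×1.12. → 33203.0 Mb.
At 50 Mbps: 33203.0 / 50 = 664.1 s ≈ 11.1 minutes.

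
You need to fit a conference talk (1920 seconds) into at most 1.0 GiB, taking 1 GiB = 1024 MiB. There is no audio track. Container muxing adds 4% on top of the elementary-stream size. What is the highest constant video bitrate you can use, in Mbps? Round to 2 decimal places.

Budget: 1.0 GiB = 8589.9 Mb.
Stream payload after overhead: 8589.9 / 1.04 = 8259.6 Mb.
Total bitrate budget: 8259.6 Mb / 1920 s = 4.302 Mbps.

4.30 Mbps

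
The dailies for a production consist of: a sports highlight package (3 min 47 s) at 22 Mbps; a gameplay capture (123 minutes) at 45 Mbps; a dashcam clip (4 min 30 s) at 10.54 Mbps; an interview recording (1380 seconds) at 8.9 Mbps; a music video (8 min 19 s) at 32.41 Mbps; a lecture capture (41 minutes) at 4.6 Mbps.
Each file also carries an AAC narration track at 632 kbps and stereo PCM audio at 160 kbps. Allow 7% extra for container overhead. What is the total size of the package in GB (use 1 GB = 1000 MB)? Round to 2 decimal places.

Audio total: 632 + 160 = 792 kbps = 0.792 Mbps.
sports highlight package: 22.792 Mbps × 227 s × 1.07 = 5535.9 Mb
gameplay capture: 45.792 Mbps × 7380 s × 1.07 = 361601.1 Mb
dashcam clip: 11.332 Mbps × 270 s × 1.07 = 3273.8 Mb
interview recording: 9.692 Mbps × 1380 s × 1.07 = 14311.2 Mb
music video: 33.202 Mbps × 499 s × 1.07 = 17727.5 Mb
lecture capture: 5.392 Mbps × 2460 s × 1.07 = 14192.8 Mb
Total: 416642.4 Mb = 52080.3 MB.
= 52.08 GB.

52.08 GB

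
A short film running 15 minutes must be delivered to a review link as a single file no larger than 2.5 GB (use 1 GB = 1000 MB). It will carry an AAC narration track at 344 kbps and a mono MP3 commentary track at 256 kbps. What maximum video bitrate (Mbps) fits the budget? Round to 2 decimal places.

Budget: 2.5 GB = 20000.0 Mb.
15 min = 900 s
Total bitrate budget: 20000.0 Mb / 900 s = 22.222 Mbps.
Audio total: 344 + 256 = 600 kbps = 0.600 Mbps.
Video: 22.222 − 0.600 = 21.622 Mbps.

21.62 Mbps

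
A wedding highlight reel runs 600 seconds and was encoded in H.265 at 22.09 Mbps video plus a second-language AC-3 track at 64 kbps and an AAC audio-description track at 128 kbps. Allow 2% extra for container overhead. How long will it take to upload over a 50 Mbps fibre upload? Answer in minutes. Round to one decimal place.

4.5 minutes

Audio total: 64 + 128 = 192 kbps = 0.192 Mbps.
Total bitrate: 22.282 Mbps.
File: 22.282 Mbps × 600 s = 13369.2 Mb.
With 2% container overhead: ×1.02. → 13636.6 Mb.
At 50 Mbps: 13636.6 / 50 = 272.7 s ≈ 4.55 minutes.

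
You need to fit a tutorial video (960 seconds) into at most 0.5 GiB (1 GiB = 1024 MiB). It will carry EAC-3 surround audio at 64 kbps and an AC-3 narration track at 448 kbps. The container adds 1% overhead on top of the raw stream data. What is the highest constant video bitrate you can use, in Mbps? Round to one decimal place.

Budget: 0.5 GiB = 4295.0 Mb.
Stream payload after overhead: 4295.0 / 1.01 = 4252.4 Mb.
Total bitrate budget: 4252.4 Mb / 960 s = 4.430 Mbps.
Audio total: 64 + 448 = 512 kbps = 0.512 Mbps.
Video: 4.430 − 0.512 = 3.918 Mbps.

3.9 Mbps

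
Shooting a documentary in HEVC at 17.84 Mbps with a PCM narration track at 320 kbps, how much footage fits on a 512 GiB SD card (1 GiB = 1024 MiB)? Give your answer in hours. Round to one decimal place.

67.3 hours

Audio: 320 kbps = 0.320 Mbps.
Total bitrate: 17.84 + 0.320 = 18.160 Mbps.
Capacity: 512 GiB = 4,398,047 Mb.
Recording time: 4,398,047 / 18.160 = 242,183 s ≈ 67.3 hours.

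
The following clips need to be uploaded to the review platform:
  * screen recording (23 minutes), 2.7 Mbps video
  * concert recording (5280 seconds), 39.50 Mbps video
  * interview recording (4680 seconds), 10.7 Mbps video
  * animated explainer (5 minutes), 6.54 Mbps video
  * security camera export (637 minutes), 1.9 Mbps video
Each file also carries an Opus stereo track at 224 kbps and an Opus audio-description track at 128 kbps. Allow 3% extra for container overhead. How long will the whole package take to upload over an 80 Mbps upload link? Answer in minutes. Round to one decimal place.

76.1 minutes

Audio total: 224 + 128 = 352 kbps = 0.352 Mbps.
screen recording: 3.052 Mbps × 1380 s × 1.03 = 4338.1 Mb
concert recording: 39.852 Mbps × 5280 s × 1.03 = 216731.1 Mb
interview recording: 11.052 Mbps × 4680 s × 1.03 = 53275.1 Mb
animated explainer: 6.892 Mbps × 300 s × 1.03 = 2129.6 Mb
security camera export: 2.252 Mbps × 38220 s × 1.03 = 88653.6 Mb
Total: 365127.5 Mb = 45640.9 MB.
At 80 Mbps: 365127.5 / 80 = 4564 s ≈ 76.1 minutes.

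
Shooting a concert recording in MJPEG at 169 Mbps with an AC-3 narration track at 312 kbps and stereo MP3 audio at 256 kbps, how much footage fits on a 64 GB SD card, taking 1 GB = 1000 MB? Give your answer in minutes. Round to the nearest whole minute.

50 minutes

Audio total: 312 + 256 = 568 kbps = 0.568 Mbps.
Total bitrate: 169 + 0.568 = 169.568 Mbps.
Capacity: 64 GB = 512,000 Mb.
Recording time: 512,000 / 169.568 = 3,019 s ≈ 50.3 minutes.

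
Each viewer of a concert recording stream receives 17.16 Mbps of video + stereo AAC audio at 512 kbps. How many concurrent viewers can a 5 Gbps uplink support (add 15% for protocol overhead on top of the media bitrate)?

Audio: 512 kbps = 0.512 Mbps.
Per-viewer media rate: 17.672 Mbps.
On the wire with 15% overhead: 20.323 Mbps.
5 Gbps = 5,000 Mbps; 5,000 / 20.323 = 246.03 → 246 viewers.

246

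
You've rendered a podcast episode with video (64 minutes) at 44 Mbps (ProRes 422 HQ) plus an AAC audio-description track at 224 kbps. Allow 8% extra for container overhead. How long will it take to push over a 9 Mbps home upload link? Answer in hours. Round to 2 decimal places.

5.66 hours

64 min = 3840 s
Audio: 224 kbps = 0.224 Mbps.
Total bitrate: 44.224 Mbps.
File: 44.224 Mbps × 3840 s = 169820.2 Mb.
With 8% container overhead: ×1.08. → 183405.8 Mb.
At 9 Mbps: 183405.8 / 9 = 20378.4 s ≈ 5.66 hours.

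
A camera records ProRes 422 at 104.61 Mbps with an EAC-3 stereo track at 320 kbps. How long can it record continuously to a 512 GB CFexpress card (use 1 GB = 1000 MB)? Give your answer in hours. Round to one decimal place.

Audio: 320 kbps = 0.320 Mbps.
Total bitrate: 104.61 + 0.320 = 104.930 Mbps.
Capacity: 512 GB = 4,096,000 Mb.
Recording time: 4,096,000 / 104.930 = 39,036 s ≈ 10.8 hours.

10.8 hours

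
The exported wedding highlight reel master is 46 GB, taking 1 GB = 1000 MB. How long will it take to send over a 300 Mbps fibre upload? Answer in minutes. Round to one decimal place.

File: 46 GB = 368000.0 Mb.
At 300 Mbps: 368000.0 / 300 = 1226.7 s ≈ 20.4 minutes.

20.4 minutes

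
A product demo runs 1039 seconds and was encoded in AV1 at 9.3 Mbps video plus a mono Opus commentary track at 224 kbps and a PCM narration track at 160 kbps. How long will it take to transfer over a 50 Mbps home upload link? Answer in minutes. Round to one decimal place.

Audio total: 224 + 160 = 384 kbps = 0.384 Mbps.
Total bitrate: 9.684 Mbps.
File: 9.684 Mbps × 1039 s = 10061.7 Mb.
At 50 Mbps: 10061.7 / 50 = 201.2 s ≈ 3.35 minutes.

3.4 minutes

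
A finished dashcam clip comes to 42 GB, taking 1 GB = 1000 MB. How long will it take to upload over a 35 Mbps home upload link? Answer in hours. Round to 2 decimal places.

File: 42 GB = 336000.0 Mb.
At 35 Mbps: 336000.0 / 35 = 9600.0 s ≈ 2.67 hours.

2.67 hours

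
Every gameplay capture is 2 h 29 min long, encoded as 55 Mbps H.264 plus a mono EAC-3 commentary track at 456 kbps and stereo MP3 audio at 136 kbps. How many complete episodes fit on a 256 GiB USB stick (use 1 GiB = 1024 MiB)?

2 h 29 min = 149 min = 8940 s
Audio total: 456 + 136 = 592 kbps = 0.592 Mbps.
Total bitrate: 55.592 Mbps.
Per item: 55.592 Mbps × 8940 s = 496,992 Mb = 62,124 MB.
Capacity: 256 GiB = 2,199,023 Mb; 4.42 items → 4 complete.

4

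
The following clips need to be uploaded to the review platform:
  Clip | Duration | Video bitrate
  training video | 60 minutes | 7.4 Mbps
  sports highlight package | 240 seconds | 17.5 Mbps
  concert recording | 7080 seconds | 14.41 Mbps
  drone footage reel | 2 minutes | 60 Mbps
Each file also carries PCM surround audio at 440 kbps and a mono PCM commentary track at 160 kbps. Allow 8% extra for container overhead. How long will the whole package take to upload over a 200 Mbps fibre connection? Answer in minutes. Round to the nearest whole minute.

13 minutes

Audio total: 440 + 160 = 600 kbps = 0.600 Mbps.
training video: 8.000 Mbps × 3600 s × 1.08 = 31104.0 Mb
sports highlight package: 18.100 Mbps × 240 s × 1.08 = 4691.5 Mb
concert recording: 15.010 Mbps × 7080 s × 1.08 = 114772.5 Mb
drone footage reel: 60.600 Mbps × 120 s × 1.08 = 7853.8 Mb
Total: 158421.7 Mb = 19802.7 MB.
At 200 Mbps: 158421.7 / 200 = 792 s ≈ 13.2 minutes.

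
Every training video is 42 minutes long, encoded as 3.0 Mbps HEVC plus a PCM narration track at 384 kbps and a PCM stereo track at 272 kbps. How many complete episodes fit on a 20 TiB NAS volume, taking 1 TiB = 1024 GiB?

19094

42 min = 2520 s
Audio total: 384 + 272 = 656 kbps = 0.656 Mbps.
Total bitrate: 3.656 Mbps.
Per item: 3.656 Mbps × 2520 s = 9,213 Mb = 1,152 MB.
Capacity: 20 TiB = 175,921,860 Mb; 19094.71 items → 19094 complete.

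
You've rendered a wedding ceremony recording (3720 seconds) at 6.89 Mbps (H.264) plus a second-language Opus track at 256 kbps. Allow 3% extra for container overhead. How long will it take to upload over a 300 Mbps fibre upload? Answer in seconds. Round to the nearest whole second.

91 seconds

Audio: 256 kbps = 0.256 Mbps.
Total bitrate: 7.146 Mbps.
File: 7.146 Mbps × 3720 s = 26583.1 Mb.
With 3% container overhead: ×1.03. → 27380.6 Mb.
At 300 Mbps: 27380.6 / 300 = 91.3 s ≈ 91.3 seconds.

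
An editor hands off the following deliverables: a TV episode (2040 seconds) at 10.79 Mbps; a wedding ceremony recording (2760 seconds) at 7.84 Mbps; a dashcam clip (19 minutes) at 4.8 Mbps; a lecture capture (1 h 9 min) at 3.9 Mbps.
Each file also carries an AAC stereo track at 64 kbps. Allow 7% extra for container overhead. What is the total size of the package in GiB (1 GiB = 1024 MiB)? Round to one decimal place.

Audio: 64 kbps = 0.064 Mbps.
TV episode: 10.854 Mbps × 2040 s × 1.07 = 23692.1 Mb
wedding ceremony recording: 7.904 Mbps × 2760 s × 1.07 = 23342.1 Mb
dashcam clip: 4.864 Mbps × 1140 s × 1.07 = 5933.1 Mb
lecture capture: 3.964 Mbps × 4140 s × 1.07 = 17559.7 Mb
Total: 70527.0 Mb = 8815.9 MB.
= 8.210 GiB.

8.2 GiB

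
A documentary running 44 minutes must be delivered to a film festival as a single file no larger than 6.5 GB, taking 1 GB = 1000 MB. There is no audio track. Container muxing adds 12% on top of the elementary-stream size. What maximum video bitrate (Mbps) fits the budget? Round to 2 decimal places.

17.59 Mbps

Budget: 6.5 GB = 52000.0 Mb.
Stream payload after overhead: 52000.0 / 1.12 = 46428.6 Mb.
44 min = 2640 s
Total bitrate budget: 46428.6 Mb / 2640 s = 17.587 Mbps.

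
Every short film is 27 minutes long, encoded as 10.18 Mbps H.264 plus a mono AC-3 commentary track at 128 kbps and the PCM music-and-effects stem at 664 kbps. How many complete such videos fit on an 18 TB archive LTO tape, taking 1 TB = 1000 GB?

8101

27 min = 1620 s
Audio total: 128 + 664 = 792 kbps = 0.792 Mbps.
Total bitrate: 10.972 Mbps.
Per item: 10.972 Mbps × 1620 s = 17,775 Mb = 2,222 MB.
Capacity: 18 TB = 144,000,000 Mb; 8101.43 items → 8101 complete.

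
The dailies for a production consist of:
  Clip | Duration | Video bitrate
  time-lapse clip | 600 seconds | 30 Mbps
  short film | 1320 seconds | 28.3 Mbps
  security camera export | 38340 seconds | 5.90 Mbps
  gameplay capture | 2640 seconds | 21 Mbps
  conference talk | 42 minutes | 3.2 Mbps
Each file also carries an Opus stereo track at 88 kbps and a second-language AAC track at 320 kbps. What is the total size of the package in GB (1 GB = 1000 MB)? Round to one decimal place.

Audio total: 88 + 320 = 408 kbps = 0.408 Mbps.
time-lapse clip: 30.408 Mbps × 600 s = 18244.8 Mb
short film: 28.708 Mbps × 1320 s = 37894.6 Mb
security camera export: 6.308 Mbps × 38340 s = 241848.7 Mb
gameplay capture: 21.408 Mbps × 2640 s = 56517.1 Mb
conference talk: 3.608 Mbps × 2520 s = 9092.2 Mb
Total: 363597.4 Mb = 45449.7 MB.
= 45.45 GB.

45.4 GB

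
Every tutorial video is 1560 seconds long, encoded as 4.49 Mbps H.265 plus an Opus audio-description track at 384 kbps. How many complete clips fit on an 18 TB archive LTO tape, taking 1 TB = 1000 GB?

Audio: 384 kbps = 0.384 Mbps.
Total bitrate: 4.874 Mbps.
Per item: 4.874 Mbps × 1560 s = 7,603 Mb = 950.4 MB.
Capacity: 18 TB = 144,000,000 Mb; 18938.80 items → 18938 complete.

18938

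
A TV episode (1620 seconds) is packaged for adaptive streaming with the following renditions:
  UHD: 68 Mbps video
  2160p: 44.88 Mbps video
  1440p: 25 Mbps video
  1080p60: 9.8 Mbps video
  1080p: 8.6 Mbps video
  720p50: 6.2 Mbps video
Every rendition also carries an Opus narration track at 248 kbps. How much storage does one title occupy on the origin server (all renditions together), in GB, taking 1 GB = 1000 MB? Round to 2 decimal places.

Audio: 248 kbps = 0.248 Mbps.
Sum of rendition bitrates: (68+0.248) + (44.88+0.248) + (25+0.248) + (9.8+0.248) + (8.6+0.248) + (6.2+0.248) = 163.968 Mbps.
× 1620 s = 265,628 Mb = 33,204 MB = 33.20 GB.

33.20 GB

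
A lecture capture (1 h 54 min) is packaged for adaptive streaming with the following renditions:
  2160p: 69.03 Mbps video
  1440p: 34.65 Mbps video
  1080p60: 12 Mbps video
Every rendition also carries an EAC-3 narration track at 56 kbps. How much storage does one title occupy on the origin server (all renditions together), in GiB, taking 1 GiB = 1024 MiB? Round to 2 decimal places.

1 h 54 min = 114 min = 6840 s
Audio: 56 kbps = 0.056 Mbps.
Sum of rendition bitrates: (69.03+0.056) + (34.65+0.056) + (12+0.056) = 115.848 Mbps.
× 6840 s = 792,400 Mb = 99,050 MB = 92.25 GiB.

92.25 GiB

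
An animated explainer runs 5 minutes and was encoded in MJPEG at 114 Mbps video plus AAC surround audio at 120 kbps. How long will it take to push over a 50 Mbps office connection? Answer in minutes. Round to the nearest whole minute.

11 minutes

5 min = 300 s
Audio: 120 kbps = 0.120 Mbps.
Total bitrate: 114.120 Mbps.
File: 114.120 Mbps × 300 s = 34236.0 Mb.
At 50 Mbps: 34236.0 / 50 = 684.7 s ≈ 11.4 minutes.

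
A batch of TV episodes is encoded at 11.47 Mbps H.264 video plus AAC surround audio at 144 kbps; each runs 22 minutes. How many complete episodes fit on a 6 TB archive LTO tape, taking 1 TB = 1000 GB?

3131

22 min = 1320 s
Audio: 144 kbps = 0.144 Mbps.
Total bitrate: 11.614 Mbps.
Per item: 11.614 Mbps × 1320 s = 15,330 Mb = 1,916 MB.
Capacity: 6 TB = 48,000,000 Mb; 3131.02 items → 3131 complete.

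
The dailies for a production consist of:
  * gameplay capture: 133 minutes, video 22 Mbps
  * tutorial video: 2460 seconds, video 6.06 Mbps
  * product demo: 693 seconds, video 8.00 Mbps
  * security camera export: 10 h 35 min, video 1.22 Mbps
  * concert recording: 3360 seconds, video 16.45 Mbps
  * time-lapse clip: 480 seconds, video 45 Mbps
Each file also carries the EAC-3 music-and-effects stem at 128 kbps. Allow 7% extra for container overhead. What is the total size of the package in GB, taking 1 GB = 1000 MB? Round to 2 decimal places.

43.62 GB

Audio: 128 kbps = 0.128 Mbps.
gameplay capture: 22.128 Mbps × 7980 s × 1.07 = 188942.1 Mb
tutorial video: 6.188 Mbps × 2460 s × 1.07 = 16288.1 Mb
product demo: 8.128 Mbps × 693 s × 1.07 = 6027.0 Mb
security camera export: 1.348 Mbps × 38100 s × 1.07 = 54953.9 Mb
concert recording: 16.578 Mbps × 3360 s × 1.07 = 59601.2 Mb
time-lapse clip: 45.128 Mbps × 480 s × 1.07 = 23177.7 Mb
Total: 348990.1 Mb = 43623.8 MB.
= 43.62 GB.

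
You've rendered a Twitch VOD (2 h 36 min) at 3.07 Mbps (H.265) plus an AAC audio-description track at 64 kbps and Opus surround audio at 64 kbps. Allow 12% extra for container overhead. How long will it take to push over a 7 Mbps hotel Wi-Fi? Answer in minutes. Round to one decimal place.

79.8 minutes

2 h 36 min = 156 min = 9360 s
Audio total: 64 + 64 = 128 kbps = 0.128 Mbps.
Total bitrate: 3.198 Mbps.
File: 3.198 Mbps × 9360 s = 29933.3 Mb.
With 12% container overhead: ×1.12. → 33525.3 Mb.
At 7 Mbps: 33525.3 / 7 = 4789.3 s ≈ 79.8 minutes.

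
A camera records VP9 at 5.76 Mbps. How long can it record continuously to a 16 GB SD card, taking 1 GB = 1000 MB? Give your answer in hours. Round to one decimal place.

6.2 hours

Capacity: 16 GB = 128,000 Mb.
Recording time: 128,000 / 5.760 = 22,222 s ≈ 6.17 hours.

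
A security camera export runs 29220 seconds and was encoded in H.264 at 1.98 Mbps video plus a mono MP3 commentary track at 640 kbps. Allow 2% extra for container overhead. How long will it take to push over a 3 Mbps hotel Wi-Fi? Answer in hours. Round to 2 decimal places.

7.23 hours

Audio: 640 kbps = 0.640 Mbps.
Total bitrate: 2.620 Mbps.
File: 2.620 Mbps × 29220 s = 76556.4 Mb.
With 2% container overhead: ×1.02. → 78087.5 Mb.
At 3 Mbps: 78087.5 / 3 = 26029.2 s ≈ 7.23 hours.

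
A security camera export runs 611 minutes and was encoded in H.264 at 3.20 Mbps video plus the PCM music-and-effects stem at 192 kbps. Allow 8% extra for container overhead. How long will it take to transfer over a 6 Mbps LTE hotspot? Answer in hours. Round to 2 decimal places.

611 min = 36660 s
Audio: 192 kbps = 0.192 Mbps.
Total bitrate: 3.392 Mbps.
File: 3.392 Mbps × 36660 s = 124350.7 Mb.
With 8% container overhead: ×1.08. → 134298.8 Mb.
At 6 Mbps: 134298.8 / 6 = 22383.1 s ≈ 6.22 hours.

6.22 hours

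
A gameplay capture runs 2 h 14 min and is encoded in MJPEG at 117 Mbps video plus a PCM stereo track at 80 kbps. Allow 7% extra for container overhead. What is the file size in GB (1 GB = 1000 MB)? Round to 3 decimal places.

125.902 GB

2 h 14 min = 134 min = 8040 s
Audio: 80 kbps = 0.080 Mbps.
Total bitrate: 117 + 0.080 = 117.080 Mbps.
Stream data: 117.080 Mbps × 8040 s = 941323.2 Mb.
With 7% container overhead: ×1.07.
1,007,216 Mb ÷ 8 = 125,902 MB → 125.9 GB.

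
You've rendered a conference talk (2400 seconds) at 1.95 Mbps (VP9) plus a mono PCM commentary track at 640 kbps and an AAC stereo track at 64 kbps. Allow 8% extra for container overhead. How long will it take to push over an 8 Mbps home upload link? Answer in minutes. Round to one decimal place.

14.3 minutes

Audio total: 640 + 64 = 704 kbps = 0.704 Mbps.
Total bitrate: 2.654 Mbps.
File: 2.654 Mbps × 2400 s = 6369.6 Mb.
With 8% container overhead: ×1.08. → 6879.2 Mb.
At 8 Mbps: 6879.2 / 8 = 859.9 s ≈ 14.3 minutes.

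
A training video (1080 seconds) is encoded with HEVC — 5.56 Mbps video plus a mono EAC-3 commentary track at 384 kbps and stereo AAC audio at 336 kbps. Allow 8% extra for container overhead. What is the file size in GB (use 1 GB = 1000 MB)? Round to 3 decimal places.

Audio total: 384 + 336 = 720 kbps = 0.720 Mbps.
Total bitrate: 5.56 + 0.720 = 6.280 Mbps.
Stream data: 6.280 Mbps × 1080 s = 6782.4 Mb.
With 8% container overhead: ×1.08.
7,325 Mb ÷ 8 = 915.6 MB → 0.9156 GB.

0.916 GB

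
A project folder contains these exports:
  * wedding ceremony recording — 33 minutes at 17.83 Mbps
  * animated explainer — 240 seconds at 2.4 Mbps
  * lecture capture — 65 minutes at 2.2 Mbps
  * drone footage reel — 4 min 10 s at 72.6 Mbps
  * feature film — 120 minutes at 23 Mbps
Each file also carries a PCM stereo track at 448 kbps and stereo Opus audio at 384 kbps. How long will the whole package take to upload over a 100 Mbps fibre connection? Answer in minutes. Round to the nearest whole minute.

40 minutes

Audio total: 448 + 384 = 832 kbps = 0.832 Mbps.
wedding ceremony recording: 18.662 Mbps × 1980 s = 36950.8 Mb
animated explainer: 3.232 Mbps × 240 s = 775.7 Mb
lecture capture: 3.032 Mbps × 3900 s = 11824.8 Mb
drone footage reel: 73.432 Mbps × 250 s = 18358.0 Mb
feature film: 23.832 Mbps × 7200 s = 171590.4 Mb
Total: 239499.6 Mb = 29937.5 MB.
At 100 Mbps: 239499.6 / 100 = 2395 s ≈ 39.9 minutes.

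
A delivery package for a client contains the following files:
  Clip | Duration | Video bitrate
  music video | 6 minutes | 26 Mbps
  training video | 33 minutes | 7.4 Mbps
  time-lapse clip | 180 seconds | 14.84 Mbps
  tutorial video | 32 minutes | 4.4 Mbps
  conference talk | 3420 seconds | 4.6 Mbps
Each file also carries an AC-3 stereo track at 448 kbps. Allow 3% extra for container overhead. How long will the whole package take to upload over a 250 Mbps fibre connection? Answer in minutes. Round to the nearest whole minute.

Audio: 448 kbps = 0.448 Mbps.
music video: 26.448 Mbps × 360 s × 1.03 = 9806.9 Mb
training video: 7.848 Mbps × 1980 s × 1.03 = 16005.2 Mb
time-lapse clip: 15.288 Mbps × 180 s × 1.03 = 2834.4 Mb
tutorial video: 4.848 Mbps × 1920 s × 1.03 = 9587.4 Mb
conference talk: 5.048 Mbps × 3420 s × 1.03 = 17782.1 Mb
Total: 56016.0 Mb = 7002.0 MB.
At 250 Mbps: 56016.0 / 250 = 224 s ≈ 3.73 minutes.

4 minutes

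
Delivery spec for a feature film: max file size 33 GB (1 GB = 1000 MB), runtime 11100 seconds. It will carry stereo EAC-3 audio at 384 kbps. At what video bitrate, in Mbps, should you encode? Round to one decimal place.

Budget: 33 GB = 264000.0 Mb.
Total bitrate budget: 264000.0 Mb / 11100 s = 23.784 Mbps.
Audio: 384 kbps = 0.384 Mbps.
Video: 23.784 − 0.384 = 23.400 Mbps.

23.4 Mbps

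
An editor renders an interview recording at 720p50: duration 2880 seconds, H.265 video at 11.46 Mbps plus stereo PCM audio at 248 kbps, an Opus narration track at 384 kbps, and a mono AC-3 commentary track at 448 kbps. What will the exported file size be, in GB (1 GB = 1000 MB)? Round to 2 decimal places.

4.51 GB

Audio total: 248 + 384 + 448 = 1080 kbps = 1.080 Mbps.
Total bitrate: 11.46 + 1.080 = 12.540 Mbps.
Stream data: 12.540 Mbps × 2880 s = 36115.2 Mb.
36,115 Mb ÷ 8 = 4,514 MB → 4.514 GB.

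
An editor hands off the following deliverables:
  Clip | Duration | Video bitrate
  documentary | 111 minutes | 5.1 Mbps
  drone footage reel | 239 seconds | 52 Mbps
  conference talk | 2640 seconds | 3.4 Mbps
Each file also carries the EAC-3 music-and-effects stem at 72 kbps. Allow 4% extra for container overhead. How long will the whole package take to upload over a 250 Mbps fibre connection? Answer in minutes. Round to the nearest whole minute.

4 minutes

Audio: 72 kbps = 0.072 Mbps.
documentary: 5.172 Mbps × 6660 s × 1.04 = 35823.3 Mb
drone footage reel: 52.072 Mbps × 239 s × 1.04 = 12943.0 Mb
conference talk: 3.472 Mbps × 2640 s × 1.04 = 9532.7 Mb
Total: 58299.1 Mb = 7287.4 MB.
At 250 Mbps: 58299.1 / 250 = 233 s ≈ 3.89 minutes.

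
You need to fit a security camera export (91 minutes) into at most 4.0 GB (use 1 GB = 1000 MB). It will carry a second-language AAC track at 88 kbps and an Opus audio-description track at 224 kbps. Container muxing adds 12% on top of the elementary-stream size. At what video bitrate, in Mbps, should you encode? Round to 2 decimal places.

Budget: 4.0 GB = 32000.0 Mb.
Stream payload after overhead: 32000.0 / 1.12 = 28571.4 Mb.
91 min = 5460 s
Total bitrate budget: 28571.4 Mb / 5460 s = 5.233 Mbps.
Audio total: 88 + 224 = 312 kbps = 0.312 Mbps.
Video: 5.233 − 0.312 = 4.921 Mbps.

4.92 Mbps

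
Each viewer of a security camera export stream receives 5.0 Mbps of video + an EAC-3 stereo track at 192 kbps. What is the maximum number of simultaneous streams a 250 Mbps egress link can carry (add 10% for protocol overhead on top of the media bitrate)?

Audio: 192 kbps = 0.192 Mbps.
Per-viewer media rate: 5.192 Mbps.
On the wire with 10% overhead: 5.711 Mbps.
250 Mbps = 250.0 Mbps; 250.0 / 5.711 = 43.77 → 43 viewers.

43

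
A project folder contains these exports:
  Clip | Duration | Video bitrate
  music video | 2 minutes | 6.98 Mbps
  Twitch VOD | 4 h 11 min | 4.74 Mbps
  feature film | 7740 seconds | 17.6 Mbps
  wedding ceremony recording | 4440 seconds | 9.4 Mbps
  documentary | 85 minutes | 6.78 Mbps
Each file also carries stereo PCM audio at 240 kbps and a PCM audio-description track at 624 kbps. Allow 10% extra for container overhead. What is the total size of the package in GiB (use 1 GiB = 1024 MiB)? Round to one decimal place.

40.1 GiB

Audio total: 240 + 624 = 864 kbps = 0.864 Mbps.
music video: 7.844 Mbps × 120 s × 1.10 = 1035.4 Mb
Twitch VOD: 5.604 Mbps × 15060 s × 1.10 = 92835.9 Mb
feature film: 18.464 Mbps × 7740 s × 1.10 = 157202.5 Mb
wedding ceremony recording: 10.264 Mbps × 4440 s × 1.10 = 50129.4 Mb
documentary: 7.644 Mbps × 5100 s × 1.10 = 42882.8 Mb
Total: 344086.0 Mb = 43010.7 MB.
= 40.06 GiB.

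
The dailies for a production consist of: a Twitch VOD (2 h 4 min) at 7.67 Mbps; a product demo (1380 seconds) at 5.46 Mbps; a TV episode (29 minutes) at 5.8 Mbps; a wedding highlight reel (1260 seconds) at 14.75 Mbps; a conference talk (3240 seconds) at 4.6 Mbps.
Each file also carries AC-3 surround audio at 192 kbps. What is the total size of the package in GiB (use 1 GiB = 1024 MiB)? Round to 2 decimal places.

12.93 GiB

Audio: 192 kbps = 0.192 Mbps.
Twitch VOD: 7.862 Mbps × 7440 s = 58493.3 Mb
product demo: 5.652 Mbps × 1380 s = 7799.8 Mb
TV episode: 5.992 Mbps × 1740 s = 10426.1 Mb
wedding highlight reel: 14.942 Mbps × 1260 s = 18826.9 Mb
conference talk: 4.792 Mbps × 3240 s = 15526.1 Mb
Total: 111072.1 Mb = 13884.0 MB.
= 12.93 GiB.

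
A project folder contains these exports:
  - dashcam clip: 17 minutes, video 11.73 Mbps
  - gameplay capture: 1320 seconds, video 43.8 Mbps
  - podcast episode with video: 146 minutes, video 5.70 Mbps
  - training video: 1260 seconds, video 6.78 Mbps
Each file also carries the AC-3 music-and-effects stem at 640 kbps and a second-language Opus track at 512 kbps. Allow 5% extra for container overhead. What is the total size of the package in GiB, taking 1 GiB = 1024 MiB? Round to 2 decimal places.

Audio total: 640 + 512 = 1152 kbps = 1.152 Mbps.
dashcam clip: 12.882 Mbps × 1020 s × 1.05 = 13796.6 Mb
gameplay capture: 44.952 Mbps × 1320 s × 1.05 = 62303.5 Mb
podcast episode with video: 6.852 Mbps × 8760 s × 1.05 = 63024.7 Mb
training video: 7.932 Mbps × 1260 s × 1.05 = 10494.0 Mb
Total: 149618.8 Mb = 18702.4 MB.
= 17.42 GiB.

17.42 GiB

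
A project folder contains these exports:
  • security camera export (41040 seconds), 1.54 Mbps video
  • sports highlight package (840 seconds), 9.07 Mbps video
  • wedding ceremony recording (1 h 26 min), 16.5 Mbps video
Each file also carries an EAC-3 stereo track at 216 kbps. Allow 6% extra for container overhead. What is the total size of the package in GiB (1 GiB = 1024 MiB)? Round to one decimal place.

Audio: 216 kbps = 0.216 Mbps.
security camera export: 1.756 Mbps × 41040 s × 1.06 = 76390.2 Mb
sports highlight package: 9.286 Mbps × 840 s × 1.06 = 8268.3 Mb
wedding ceremony recording: 16.716 Mbps × 5160 s × 1.06 = 91429.8 Mb
Total: 176088.3 Mb = 22011.0 MB.
= 20.50 GiB.

20.5 GiB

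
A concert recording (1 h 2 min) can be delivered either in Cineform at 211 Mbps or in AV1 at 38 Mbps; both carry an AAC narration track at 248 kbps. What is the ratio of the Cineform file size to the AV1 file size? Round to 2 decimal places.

1 h 2 min = 62 min = 3720 s
Audio: 248 kbps = 0.248 Mbps.
Cineform: 211.248 Mbps × 3720 s = 785842.6 Mb = 98.230 GB.
AV1: 38.248 Mbps × 3720 s = 142282.6 Mb = 17.785 GB.
Ratio: 98.230 / 17.785 = 5.523.

5.52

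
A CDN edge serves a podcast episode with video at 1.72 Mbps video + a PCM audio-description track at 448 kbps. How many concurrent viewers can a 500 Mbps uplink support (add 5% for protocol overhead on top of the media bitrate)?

219

Audio: 448 kbps = 0.448 Mbps.
Per-viewer media rate: 2.168 Mbps.
On the wire with 5% overhead: 2.276 Mbps.
500 Mbps = 500.0 Mbps; 500.0 / 2.276 = 219.65 → 219 viewers.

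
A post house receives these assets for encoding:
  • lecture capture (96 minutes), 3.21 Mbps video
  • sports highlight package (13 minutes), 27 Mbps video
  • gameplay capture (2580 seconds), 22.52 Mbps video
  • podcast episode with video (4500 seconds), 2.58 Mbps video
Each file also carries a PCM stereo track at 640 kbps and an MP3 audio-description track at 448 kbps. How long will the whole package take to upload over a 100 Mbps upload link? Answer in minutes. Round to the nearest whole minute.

21 minutes

Audio total: 640 + 448 = 1088 kbps = 1.088 Mbps.
lecture capture: 4.298 Mbps × 5760 s = 24756.5 Mb
sports highlight package: 28.088 Mbps × 780 s = 21908.6 Mb
gameplay capture: 23.608 Mbps × 2580 s = 60908.6 Mb
podcast episode with video: 3.668 Mbps × 4500 s = 16506.0 Mb
Total: 124079.8 Mb = 15510.0 MB.
At 100 Mbps: 124079.8 / 100 = 1241 s ≈ 20.7 minutes.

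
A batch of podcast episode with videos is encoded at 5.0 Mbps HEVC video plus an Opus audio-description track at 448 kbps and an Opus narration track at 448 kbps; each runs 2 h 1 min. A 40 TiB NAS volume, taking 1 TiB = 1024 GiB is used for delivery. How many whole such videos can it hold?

2 h 1 min = 121 min = 7260 s
Audio total: 448 + 448 = 896 kbps = 0.896 Mbps.
Total bitrate: 5.896 Mbps.
Per item: 5.896 Mbps × 7260 s = 42,805 Mb = 5,351 MB.
Capacity: 40 TiB = 351,843,721 Mb; 8219.70 items → 8219 complete.

8219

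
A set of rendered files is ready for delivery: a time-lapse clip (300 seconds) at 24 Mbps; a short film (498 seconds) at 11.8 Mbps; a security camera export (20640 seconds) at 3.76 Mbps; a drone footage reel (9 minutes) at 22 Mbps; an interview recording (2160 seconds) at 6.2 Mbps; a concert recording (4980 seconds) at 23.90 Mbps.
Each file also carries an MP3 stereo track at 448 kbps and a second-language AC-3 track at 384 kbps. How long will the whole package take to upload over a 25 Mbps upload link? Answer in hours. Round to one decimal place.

Audio total: 448 + 384 = 832 kbps = 0.832 Mbps.
time-lapse clip: 24.832 Mbps × 300 s = 7449.6 Mb
short film: 12.632 Mbps × 498 s = 6290.7 Mb
security camera export: 4.592 Mbps × 20640 s = 94778.9 Mb
drone footage reel: 22.832 Mbps × 540 s = 12329.3 Mb
interview recording: 7.032 Mbps × 2160 s = 15189.1 Mb
concert recording: 24.732 Mbps × 4980 s = 123165.4 Mb
Total: 259203.0 Mb = 32400.4 MB.
At 25 Mbps: 259203.0 / 25 = 10368 s ≈ 2.88 hours.

2.9 hours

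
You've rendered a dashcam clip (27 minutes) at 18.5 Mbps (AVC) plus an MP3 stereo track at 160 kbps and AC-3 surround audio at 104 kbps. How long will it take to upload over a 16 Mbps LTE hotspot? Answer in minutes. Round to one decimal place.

27 min = 1620 s
Audio total: 160 + 104 = 264 kbps = 0.264 Mbps.
Total bitrate: 18.764 Mbps.
File: 18.764 Mbps × 1620 s = 30397.7 Mb.
At 16 Mbps: 30397.7 / 16 = 1899.9 s ≈ 31.7 minutes.

31.7 minutes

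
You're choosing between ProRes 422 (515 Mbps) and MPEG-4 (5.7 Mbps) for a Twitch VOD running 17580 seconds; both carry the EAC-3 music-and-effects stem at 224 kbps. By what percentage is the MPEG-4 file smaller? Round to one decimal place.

Audio: 224 kbps = 0.224 Mbps.
ProRes 422: 515.224 Mbps × 17580 s = 9057637.9 Mb = 1132.205 GB.
MPEG-4: 5.924 Mbps × 17580 s = 104143.9 Mb = 13.018 GB.
Reduction: (1 − 13.018/1132.205) × 100 = 98.85%.

98.9%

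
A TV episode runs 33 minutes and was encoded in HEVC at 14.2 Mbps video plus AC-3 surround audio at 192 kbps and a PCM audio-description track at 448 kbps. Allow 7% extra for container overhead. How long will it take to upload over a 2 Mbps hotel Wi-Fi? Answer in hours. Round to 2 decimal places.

33 min = 1980 s
Audio total: 192 + 448 = 640 kbps = 0.640 Mbps.
Total bitrate: 14.840 Mbps.
File: 14.840 Mbps × 1980 s = 29383.2 Mb.
With 7% container overhead: ×1.07. → 31440.0 Mb.
At 2 Mbps: 31440.0 / 2 = 15720.0 s ≈ 4.37 hours.

4.37 hours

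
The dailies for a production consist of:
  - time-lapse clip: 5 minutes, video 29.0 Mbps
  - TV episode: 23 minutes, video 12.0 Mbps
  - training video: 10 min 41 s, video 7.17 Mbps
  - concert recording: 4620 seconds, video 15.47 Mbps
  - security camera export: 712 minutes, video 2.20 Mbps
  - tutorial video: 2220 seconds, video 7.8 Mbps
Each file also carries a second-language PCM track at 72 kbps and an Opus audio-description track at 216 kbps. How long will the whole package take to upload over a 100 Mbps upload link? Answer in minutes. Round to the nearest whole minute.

Audio total: 72 + 216 = 288 kbps = 0.288 Mbps.
time-lapse clip: 29.288 Mbps × 300 s = 8786.4 Mb
TV episode: 12.288 Mbps × 1380 s = 16957.4 Mb
training video: 7.458 Mbps × 641 s = 4780.6 Mb
concert recording: 15.758 Mbps × 4620 s = 72802.0 Mb
security camera export: 2.488 Mbps × 42720 s = 106287.4 Mb
tutorial video: 8.088 Mbps × 2220 s = 17955.4 Mb
Total: 227569.1 Mb = 28446.1 MB.
At 100 Mbps: 227569.1 / 100 = 2276 s ≈ 37.9 minutes.

38 minutes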